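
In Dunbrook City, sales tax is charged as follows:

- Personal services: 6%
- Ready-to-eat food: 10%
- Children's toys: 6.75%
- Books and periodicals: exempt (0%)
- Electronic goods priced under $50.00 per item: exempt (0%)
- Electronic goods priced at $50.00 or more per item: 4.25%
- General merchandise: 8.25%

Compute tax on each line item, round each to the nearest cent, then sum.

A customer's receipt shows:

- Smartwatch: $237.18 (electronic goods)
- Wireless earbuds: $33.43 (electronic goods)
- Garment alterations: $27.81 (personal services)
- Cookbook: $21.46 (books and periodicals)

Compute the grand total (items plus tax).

Smartwatch $237.18: electronic goods, $50.00 or more → 4.25% → $10.08
Wireless earbuds $33.43: electronic goods, under $50.00 → 0% → $0.00
Garment alterations $27.81: personal services → 6% → $1.67
Cookbook $21.46: books and periodicals → 0% → $0.00
Subtotal = $319.88; tax = $11.75; total due = $331.63

$331.63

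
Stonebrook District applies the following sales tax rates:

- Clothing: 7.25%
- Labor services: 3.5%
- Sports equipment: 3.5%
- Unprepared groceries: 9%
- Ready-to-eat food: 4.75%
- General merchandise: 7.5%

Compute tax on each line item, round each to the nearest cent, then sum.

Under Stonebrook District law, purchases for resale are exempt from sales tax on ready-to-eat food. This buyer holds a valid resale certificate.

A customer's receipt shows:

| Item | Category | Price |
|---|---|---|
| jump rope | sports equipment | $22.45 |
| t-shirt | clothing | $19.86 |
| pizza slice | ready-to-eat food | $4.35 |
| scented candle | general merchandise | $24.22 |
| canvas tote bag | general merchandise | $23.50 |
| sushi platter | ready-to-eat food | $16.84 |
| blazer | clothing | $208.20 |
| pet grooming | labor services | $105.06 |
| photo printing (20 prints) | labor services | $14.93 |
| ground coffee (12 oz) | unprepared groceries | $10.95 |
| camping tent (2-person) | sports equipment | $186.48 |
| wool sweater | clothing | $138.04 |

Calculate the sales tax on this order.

Jump rope $22.45: sports equipment → 3.5% → $0.79
T-shirt $19.86: clothing → 7.25% → $1.44
Pizza slice $4.35: ready-to-eat food, buyer-exempt → 0% → $0.00
Scented candle $24.22: general merchandise → 7.5% → $1.82
Canvas tote bag $23.50: general merchandise → 7.5% → $1.76
Sushi platter $16.84: ready-to-eat food, buyer-exempt → 0% → $0.00
Blazer $208.20: clothing → 7.25% → $15.09
Pet grooming $105.06: labor services → 3.5% → $3.68
Photo printing (20 prints) $14.93: labor services → 3.5% → $0.52
Ground coffee (12 oz) $10.95: unprepared groceries → 9% → $0.99
Camping tent (2-person) $186.48: sports equipment → 3.5% → $6.53
Wool sweater $138.04: clothing → 7.25% → $10.01
Total tax = $0.79 + $1.44 + $1.82 + $1.76 + $15.09 + $3.68 + $0.52 + $0.99 + $6.53 + $10.01 = $42.63

$42.63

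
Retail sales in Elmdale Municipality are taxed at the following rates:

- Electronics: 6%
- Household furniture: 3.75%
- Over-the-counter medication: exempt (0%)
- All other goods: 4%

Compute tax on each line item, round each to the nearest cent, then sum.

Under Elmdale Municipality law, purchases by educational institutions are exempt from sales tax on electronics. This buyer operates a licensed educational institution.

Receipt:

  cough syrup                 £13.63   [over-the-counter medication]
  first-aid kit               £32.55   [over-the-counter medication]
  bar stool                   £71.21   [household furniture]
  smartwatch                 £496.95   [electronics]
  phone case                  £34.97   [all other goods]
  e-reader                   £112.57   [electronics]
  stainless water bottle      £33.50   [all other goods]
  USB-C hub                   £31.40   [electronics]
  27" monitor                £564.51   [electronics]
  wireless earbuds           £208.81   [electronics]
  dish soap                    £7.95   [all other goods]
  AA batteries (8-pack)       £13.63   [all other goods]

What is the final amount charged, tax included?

£1627.96

Cough syrup £13.63: over-the-counter medication → 0% → £0.00
First-aid kit £32.55: over-the-counter medication → 0% → £0.00
Bar stool £71.21: household furniture → 3.75% → £2.67
Smartwatch £496.95: electronics, buyer-exempt → 0% → £0.00
Phone case £34.97: all other goods → 4% → £1.40
E-reader £112.57: electronics, buyer-exempt → 0% → £0.00
Stainless water bottle £33.50: all other goods → 4% → £1.34
USB-C hub £31.40: electronics, buyer-exempt → 0% → £0.00
27" monitor £564.51: electronics, buyer-exempt → 0% → £0.00
Wireless earbuds £208.81: electronics, buyer-exempt → 0% → £0.00
Dish soap £7.95: all other goods → 4% → £0.32
AA batteries (8-pack) £13.63: all other goods → 4% → £0.55
Subtotal = £1621.68; tax = £6.28; total due = £1627.96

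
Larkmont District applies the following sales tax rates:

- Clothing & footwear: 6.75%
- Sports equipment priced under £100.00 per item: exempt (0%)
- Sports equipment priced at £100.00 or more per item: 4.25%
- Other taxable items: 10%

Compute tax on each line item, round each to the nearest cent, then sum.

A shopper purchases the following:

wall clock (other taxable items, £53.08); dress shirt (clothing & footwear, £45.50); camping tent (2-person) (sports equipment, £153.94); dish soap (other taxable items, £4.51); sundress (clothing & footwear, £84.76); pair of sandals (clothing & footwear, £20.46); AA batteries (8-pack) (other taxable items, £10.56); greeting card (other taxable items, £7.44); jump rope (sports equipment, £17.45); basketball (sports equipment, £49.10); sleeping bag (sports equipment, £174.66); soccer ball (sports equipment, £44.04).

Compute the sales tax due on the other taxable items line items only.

£7.56

Wall clock £53.08: other taxable items → 10% → £5.31
Dish soap £4.51: other taxable items → 10% → £0.45
AA batteries (8-pack) £10.56: other taxable items → 10% → £1.06
Greeting card £7.44: other taxable items → 10% → £0.74
Tax on other taxable items = £5.31 + £0.45 + £1.06 + £0.74 = £7.56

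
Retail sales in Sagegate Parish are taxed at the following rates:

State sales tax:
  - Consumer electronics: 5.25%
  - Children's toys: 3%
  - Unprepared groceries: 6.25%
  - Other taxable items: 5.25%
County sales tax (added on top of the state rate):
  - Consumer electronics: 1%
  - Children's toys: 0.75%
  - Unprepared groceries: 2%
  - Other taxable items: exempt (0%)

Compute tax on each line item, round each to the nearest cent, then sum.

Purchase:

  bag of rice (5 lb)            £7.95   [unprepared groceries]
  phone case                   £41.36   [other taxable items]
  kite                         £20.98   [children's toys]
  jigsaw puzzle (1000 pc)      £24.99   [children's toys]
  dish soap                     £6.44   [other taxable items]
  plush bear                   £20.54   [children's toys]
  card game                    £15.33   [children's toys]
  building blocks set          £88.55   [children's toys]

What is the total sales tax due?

Bag of rice (5 lb) £7.95: unprepared groceries → 6.25% + 2% county = 8.25% → £0.66
Phone case £41.36: other taxable items → 5.25% + 0% county = 5.25% → £2.17
Kite £20.98: children's toys → 3% + 0.75% county = 3.75% → £0.79
Jigsaw puzzle (1000 pc) £24.99: children's toys → 3% + 0.75% county = 3.75% → £0.94
Dish soap £6.44: other taxable items → 5.25% + 0% county = 5.25% → £0.34
Plush bear £20.54: children's toys → 3% + 0.75% county = 3.75% → £0.77
Card game £15.33: children's toys → 3% + 0.75% county = 3.75% → £0.57
Building blocks set £88.55: children's toys → 3% + 0.75% county = 3.75% → £3.32
Total tax = £0.66 + £2.17 + £0.79 + £0.94 + £0.34 + £0.77 + £0.57 + £3.32 = £9.56

£9.56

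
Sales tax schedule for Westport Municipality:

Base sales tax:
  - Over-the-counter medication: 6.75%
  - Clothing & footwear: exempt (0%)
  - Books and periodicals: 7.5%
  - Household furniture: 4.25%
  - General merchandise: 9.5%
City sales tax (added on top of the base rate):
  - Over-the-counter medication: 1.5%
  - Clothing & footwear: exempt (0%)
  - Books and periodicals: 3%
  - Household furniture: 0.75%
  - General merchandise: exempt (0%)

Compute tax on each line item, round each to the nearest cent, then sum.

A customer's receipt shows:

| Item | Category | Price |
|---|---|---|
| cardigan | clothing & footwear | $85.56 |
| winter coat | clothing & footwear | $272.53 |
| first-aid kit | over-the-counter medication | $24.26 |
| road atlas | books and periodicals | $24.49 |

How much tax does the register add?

$4.57

Cardigan $85.56: clothing & footwear → 0% + 0% city = 0% → $0.00
Winter coat $272.53: clothing & footwear → 0% + 0% city = 0% → $0.00
First-aid kit $24.26: over-the-counter medication → 6.75% + 1.5% city = 8.25% → $2.00
Road atlas $24.49: books and periodicals → 7.5% + 3% city = 10.5% → $2.57
Total tax = $2.00 + $2.57 = $4.57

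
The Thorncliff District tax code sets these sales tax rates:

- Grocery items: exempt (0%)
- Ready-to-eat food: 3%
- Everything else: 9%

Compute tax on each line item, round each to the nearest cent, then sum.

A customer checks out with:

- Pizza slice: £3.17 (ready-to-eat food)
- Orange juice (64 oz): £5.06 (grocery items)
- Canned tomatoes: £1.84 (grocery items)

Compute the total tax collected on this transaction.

Pizza slice £3.17: ready-to-eat food → 3% → £0.10
Orange juice (64 oz) £5.06: grocery items → 0% → £0.00
Canned tomatoes £1.84: grocery items → 0% → £0.00
Total tax = £0.10

£0.10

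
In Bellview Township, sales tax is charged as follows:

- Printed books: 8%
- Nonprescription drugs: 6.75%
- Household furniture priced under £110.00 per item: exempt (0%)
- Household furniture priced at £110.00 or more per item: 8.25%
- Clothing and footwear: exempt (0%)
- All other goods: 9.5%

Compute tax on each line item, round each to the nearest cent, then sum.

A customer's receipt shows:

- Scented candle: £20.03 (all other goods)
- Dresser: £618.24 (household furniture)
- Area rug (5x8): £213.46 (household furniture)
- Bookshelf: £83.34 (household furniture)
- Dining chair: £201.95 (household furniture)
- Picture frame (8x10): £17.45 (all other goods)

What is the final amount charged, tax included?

Scented candle £20.03: all other goods → 9.5% → £1.90
Dresser £618.24: household furniture, £110.00 or more → 8.25% → £51.00
Area rug (5x8) £213.46: household furniture, £110.00 or more → 8.25% → £17.61
Bookshelf £83.34: household furniture, under £110.00 → 0% → £0.00
Dining chair £201.95: household furniture, £110.00 or more → 8.25% → £16.66
Picture frame (8x10) £17.45: all other goods → 9.5% → £1.66
Subtotal = £1154.47; tax = £88.83; total due = £1243.30

£1243.30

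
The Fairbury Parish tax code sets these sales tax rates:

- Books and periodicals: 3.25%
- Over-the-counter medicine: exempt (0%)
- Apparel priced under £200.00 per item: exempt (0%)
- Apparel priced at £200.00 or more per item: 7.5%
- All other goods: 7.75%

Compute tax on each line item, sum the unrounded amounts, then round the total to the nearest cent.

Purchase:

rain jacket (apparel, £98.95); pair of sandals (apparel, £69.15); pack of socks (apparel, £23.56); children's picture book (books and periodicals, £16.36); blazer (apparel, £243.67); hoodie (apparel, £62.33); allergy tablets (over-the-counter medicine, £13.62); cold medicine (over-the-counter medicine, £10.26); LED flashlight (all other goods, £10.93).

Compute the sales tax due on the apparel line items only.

£18.28

Rain jacket £98.95: apparel, under £200.00 → 0% → £0.00
Pair of sandals £69.15: apparel, under £200.00 → 0% → £0.00
Pack of socks £23.56: apparel, under £200.00 → 0% → £0.00
Blazer £243.67: apparel, £200.00 or more → 7.5% → £18.27525
Hoodie £62.33: apparel, under £200.00 → 0% → £0.00
Tax on apparel: unrounded sum = £18.27525 → £18.28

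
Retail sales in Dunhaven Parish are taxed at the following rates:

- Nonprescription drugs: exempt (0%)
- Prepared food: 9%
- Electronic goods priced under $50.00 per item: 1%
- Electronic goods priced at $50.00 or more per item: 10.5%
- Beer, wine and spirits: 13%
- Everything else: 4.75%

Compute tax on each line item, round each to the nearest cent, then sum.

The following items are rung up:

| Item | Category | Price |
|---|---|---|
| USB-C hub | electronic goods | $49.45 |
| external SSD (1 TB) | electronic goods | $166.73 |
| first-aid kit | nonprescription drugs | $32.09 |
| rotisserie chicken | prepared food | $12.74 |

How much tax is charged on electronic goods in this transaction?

USB-C hub $49.45: electronic goods, under $50.00 → 1% → $0.49
External SSD (1 TB) $166.73: electronic goods, $50.00 or more → 10.5% → $17.51
Tax on electronic goods = $0.49 + $17.51 = $18.00

$18.00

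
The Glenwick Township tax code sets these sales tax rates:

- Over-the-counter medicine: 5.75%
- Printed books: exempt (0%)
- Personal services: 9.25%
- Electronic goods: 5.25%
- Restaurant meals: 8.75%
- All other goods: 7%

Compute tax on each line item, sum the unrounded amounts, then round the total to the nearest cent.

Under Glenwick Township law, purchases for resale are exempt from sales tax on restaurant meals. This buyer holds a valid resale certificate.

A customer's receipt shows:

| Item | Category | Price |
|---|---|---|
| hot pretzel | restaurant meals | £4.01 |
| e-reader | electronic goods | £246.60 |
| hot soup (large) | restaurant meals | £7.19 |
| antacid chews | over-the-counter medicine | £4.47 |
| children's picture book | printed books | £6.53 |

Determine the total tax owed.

Hot pretzel £4.01: restaurant meals, buyer-exempt → 0% → £0.00
E-reader £246.60: electronic goods → 5.25% → £12.9465
Hot soup (large) £7.19: restaurant meals, buyer-exempt → 0% → £0.00
Antacid chews £4.47: over-the-counter medicine → 5.75% → £0.257025
Children's picture book £6.53: printed books → 0% → £0.00
Unrounded tax sum = £13.203525 → £13.20

£13.20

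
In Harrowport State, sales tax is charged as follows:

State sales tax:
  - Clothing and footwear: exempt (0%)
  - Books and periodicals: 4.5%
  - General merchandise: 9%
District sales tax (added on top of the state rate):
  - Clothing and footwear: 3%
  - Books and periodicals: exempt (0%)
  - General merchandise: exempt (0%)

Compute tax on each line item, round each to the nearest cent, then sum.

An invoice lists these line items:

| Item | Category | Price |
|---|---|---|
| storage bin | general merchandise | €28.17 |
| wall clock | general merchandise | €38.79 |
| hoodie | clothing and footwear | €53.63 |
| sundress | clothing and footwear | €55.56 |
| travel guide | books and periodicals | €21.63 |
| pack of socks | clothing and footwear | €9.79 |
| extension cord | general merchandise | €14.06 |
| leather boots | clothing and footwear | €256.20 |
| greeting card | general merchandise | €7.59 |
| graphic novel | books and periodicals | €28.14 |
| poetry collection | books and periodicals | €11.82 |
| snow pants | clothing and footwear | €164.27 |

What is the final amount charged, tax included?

Storage bin €28.17: general merchandise → 9% + 0% district = 9% → €2.54
Wall clock €38.79: general merchandise → 9% + 0% district = 9% → €3.49
Hoodie €53.63: clothing and footwear → 0% + 3% district = 3% → €1.61
Sundress €55.56: clothing and footwear → 0% + 3% district = 3% → €1.67
Travel guide €21.63: books and periodicals → 4.5% + 0% district = 4.5% → €0.97
Pack of socks €9.79: clothing and footwear → 0% + 3% district = 3% → €0.29
Extension cord €14.06: general merchandise → 9% + 0% district = 9% → €1.27
Leather boots €256.20: clothing and footwear → 0% + 3% district = 3% → €7.69
Greeting card €7.59: general merchandise → 9% + 0% district = 9% → €0.68
Graphic novel €28.14: books and periodicals → 4.5% + 0% district = 4.5% → €1.27
Poetry collection €11.82: books and periodicals → 4.5% + 0% district = 4.5% → €0.53
Snow pants €164.27: clothing and footwear → 0% + 3% district = 3% → €4.93
Subtotal = €689.65; tax = €26.94; total due = €716.59

€716.59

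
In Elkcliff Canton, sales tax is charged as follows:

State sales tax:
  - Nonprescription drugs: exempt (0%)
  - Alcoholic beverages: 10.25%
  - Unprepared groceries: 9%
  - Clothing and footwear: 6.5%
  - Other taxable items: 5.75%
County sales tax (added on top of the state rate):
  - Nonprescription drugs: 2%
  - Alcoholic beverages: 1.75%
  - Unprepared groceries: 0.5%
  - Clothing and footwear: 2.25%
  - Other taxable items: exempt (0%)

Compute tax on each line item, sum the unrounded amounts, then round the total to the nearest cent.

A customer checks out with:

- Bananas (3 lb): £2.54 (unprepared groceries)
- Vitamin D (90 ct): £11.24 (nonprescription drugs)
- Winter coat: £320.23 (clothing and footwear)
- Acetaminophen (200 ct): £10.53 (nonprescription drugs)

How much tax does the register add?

Bananas (3 lb) £2.54: unprepared groceries → 9% + 0.5% county = 9.5% → £0.2413
Vitamin D (90 ct) £11.24: nonprescription drugs → 0% + 2% county = 2% → £0.2248
Winter coat £320.23: clothing and footwear → 6.5% + 2.25% county = 8.75% → £28.020125
Acetaminophen (200 ct) £10.53: nonprescription drugs → 0% + 2% county = 2% → £0.2106
Unrounded tax sum = £28.696825 → £28.70

£28.70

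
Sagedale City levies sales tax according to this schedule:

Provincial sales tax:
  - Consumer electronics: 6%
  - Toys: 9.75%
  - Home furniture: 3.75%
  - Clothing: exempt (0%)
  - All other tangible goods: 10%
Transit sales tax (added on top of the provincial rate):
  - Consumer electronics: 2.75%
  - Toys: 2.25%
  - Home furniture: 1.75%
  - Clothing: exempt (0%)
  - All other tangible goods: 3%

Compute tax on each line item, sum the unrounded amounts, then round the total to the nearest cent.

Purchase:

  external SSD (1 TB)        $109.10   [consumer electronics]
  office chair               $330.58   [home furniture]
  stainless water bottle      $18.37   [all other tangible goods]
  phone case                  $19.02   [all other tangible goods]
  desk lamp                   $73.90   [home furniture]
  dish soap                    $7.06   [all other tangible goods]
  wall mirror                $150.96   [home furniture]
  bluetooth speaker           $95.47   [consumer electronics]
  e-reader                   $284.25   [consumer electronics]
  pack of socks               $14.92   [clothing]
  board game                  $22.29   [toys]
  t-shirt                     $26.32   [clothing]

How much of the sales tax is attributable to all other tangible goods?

$5.78

Stainless water bottle $18.37: all other tangible goods → 10% + 3% transit = 13% → $2.3881
Phone case $19.02: all other tangible goods → 10% + 3% transit = 13% → $2.4726
Dish soap $7.06: all other tangible goods → 10% + 3% transit = 13% → $0.9178
Tax on all other tangible goods: unrounded sum = $5.7785 → $5.78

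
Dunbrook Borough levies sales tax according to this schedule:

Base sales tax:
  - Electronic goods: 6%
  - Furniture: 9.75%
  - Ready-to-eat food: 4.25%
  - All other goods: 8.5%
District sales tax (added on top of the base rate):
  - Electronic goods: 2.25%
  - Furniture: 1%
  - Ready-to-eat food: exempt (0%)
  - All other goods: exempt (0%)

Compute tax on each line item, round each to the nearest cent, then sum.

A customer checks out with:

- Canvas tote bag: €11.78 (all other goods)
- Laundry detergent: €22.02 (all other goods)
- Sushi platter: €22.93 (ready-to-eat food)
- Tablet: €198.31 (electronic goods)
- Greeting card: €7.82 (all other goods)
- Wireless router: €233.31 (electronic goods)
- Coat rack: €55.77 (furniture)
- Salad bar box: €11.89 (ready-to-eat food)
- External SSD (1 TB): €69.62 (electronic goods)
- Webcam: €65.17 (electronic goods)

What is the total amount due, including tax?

€756.36

Canvas tote bag €11.78: all other goods → 8.5% + 0% district = 8.5% → €1.00
Laundry detergent €22.02: all other goods → 8.5% + 0% district = 8.5% → €1.87
Sushi platter €22.93: ready-to-eat food → 4.25% + 0% district = 4.25% → €0.97
Tablet €198.31: electronic goods → 6% + 2.25% district = 8.25% → €16.36
Greeting card €7.82: all other goods → 8.5% + 0% district = 8.5% → €0.66
Wireless router €233.31: electronic goods → 6% + 2.25% district = 8.25% → €19.25
Coat rack €55.77: furniture → 9.75% + 1% district = 10.75% → €6.00
Salad bar box €11.89: ready-to-eat food → 4.25% + 0% district = 4.25% → €0.51
External SSD (1 TB) €69.62: electronic goods → 6% + 2.25% district = 8.25% → €5.74
Webcam €65.17: electronic goods → 6% + 2.25% district = 8.25% → €5.38
Subtotal = €698.62; tax = €57.74; total due = €756.36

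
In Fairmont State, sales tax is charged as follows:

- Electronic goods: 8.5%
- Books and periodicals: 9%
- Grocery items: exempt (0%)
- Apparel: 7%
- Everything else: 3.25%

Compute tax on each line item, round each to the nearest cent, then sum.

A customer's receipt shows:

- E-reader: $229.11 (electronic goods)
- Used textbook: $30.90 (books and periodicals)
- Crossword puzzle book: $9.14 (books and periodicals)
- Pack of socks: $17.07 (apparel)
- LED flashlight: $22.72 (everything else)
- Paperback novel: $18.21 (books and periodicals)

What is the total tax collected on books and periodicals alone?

$5.24

Used textbook $30.90: books and periodicals → 9% → $2.78
Crossword puzzle book $9.14: books and periodicals → 9% → $0.82
Paperback novel $18.21: books and periodicals → 9% → $1.64
Tax on books and periodicals = $2.78 + $0.82 + $1.64 = $5.24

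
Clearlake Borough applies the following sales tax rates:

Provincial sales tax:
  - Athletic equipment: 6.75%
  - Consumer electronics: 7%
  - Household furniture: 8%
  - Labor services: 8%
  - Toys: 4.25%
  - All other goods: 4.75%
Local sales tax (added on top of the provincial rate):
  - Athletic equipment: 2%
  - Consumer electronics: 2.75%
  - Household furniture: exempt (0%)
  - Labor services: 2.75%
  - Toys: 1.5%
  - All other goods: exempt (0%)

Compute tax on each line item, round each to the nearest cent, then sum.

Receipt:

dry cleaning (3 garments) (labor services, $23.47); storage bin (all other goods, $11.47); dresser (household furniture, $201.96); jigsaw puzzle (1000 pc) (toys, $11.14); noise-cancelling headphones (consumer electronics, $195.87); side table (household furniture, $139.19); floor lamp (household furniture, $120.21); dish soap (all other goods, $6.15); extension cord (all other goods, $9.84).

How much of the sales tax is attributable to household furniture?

$36.92

Dresser $201.96: household furniture → 8% + 0% local = 8% → $16.16
Side table $139.19: household furniture → 8% + 0% local = 8% → $11.14
Floor lamp $120.21: household furniture → 8% + 0% local = 8% → $9.62
Tax on household furniture = $16.16 + $11.14 + $9.62 = $36.92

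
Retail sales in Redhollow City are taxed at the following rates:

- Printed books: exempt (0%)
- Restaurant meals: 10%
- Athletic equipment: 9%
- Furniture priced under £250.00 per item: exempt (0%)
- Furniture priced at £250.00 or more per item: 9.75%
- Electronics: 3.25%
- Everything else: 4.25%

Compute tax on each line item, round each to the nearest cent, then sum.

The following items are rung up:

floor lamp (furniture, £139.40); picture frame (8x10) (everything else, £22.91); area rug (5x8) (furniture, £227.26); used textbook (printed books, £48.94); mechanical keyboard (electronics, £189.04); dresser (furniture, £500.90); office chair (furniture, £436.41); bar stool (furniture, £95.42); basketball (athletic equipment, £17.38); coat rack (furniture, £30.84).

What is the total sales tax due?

Floor lamp £139.40: furniture, under £250.00 → 0% → £0.00
Picture frame (8x10) £22.91: everything else → 4.25% → £0.97
Area rug (5x8) £227.26: furniture, under £250.00 → 0% → £0.00
Used textbook £48.94: printed books → 0% → £0.00
Mechanical keyboard £189.04: electronics → 3.25% → £6.14
Dresser £500.90: furniture, £250.00 or more → 9.75% → £48.84
Office chair £436.41: furniture, £250.00 or more → 9.75% → £42.55
Bar stool £95.42: furniture, under £250.00 → 0% → £0.00
Basketball £17.38: athletic equipment → 9% → £1.56
Coat rack £30.84: furniture, under £250.00 → 0% → £0.00
Total tax = £0.97 + £6.14 + £48.84 + £42.55 + £1.56 = £100.06

£100.06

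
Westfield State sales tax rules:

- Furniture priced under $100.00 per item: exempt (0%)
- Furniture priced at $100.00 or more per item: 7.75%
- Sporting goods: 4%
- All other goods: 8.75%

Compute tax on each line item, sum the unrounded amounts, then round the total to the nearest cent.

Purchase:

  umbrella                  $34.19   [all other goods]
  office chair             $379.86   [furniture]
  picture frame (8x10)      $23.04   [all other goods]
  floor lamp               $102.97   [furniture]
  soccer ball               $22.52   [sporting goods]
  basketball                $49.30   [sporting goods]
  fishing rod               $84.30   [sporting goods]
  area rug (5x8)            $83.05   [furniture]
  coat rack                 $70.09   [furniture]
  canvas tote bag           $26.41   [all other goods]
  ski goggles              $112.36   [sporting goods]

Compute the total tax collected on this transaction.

Umbrella $34.19: all other goods → 8.75% → $2.991625
Office chair $379.86: furniture, $100.00 or more → 7.75% → $29.43915
Picture frame (8x10) $23.04: all other goods → 8.75% → $2.016
Floor lamp $102.97: furniture, $100.00 or more → 7.75% → $7.980175
Soccer ball $22.52: sporting goods → 4% → $0.9008
Basketball $49.30: sporting goods → 4% → $1.972
Fishing rod $84.30: sporting goods → 4% → $3.372
Area rug (5x8) $83.05: furniture, under $100.00 → 0% → $0.00
Coat rack $70.09: furniture, under $100.00 → 0% → $0.00
Canvas tote bag $26.41: all other goods → 8.75% → $2.310875
Ski goggles $112.36: sporting goods → 4% → $4.4944
Unrounded tax sum = $55.477025 → $55.48

$55.48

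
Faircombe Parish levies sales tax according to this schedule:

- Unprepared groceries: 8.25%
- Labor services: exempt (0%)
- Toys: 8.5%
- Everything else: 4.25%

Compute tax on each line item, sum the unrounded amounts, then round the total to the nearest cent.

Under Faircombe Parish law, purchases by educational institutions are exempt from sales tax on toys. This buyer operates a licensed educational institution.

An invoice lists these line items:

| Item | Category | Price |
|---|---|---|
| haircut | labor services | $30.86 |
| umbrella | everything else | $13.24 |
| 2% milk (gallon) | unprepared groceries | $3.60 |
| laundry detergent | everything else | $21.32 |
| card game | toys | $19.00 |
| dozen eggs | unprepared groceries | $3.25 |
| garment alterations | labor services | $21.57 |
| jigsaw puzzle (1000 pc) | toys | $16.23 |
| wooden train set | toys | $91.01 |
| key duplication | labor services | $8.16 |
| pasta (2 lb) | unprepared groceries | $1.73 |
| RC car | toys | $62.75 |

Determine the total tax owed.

$2.18

Haircut $30.86: labor services → 0% → $0.00
Umbrella $13.24: everything else → 4.25% → $0.5627
2% milk (gallon) $3.60: unprepared groceries → 8.25% → $0.297
Laundry detergent $21.32: everything else → 4.25% → $0.9061
Card game $19.00: toys, buyer-exempt → 0% → $0.00
Dozen eggs $3.25: unprepared groceries → 8.25% → $0.268125
Garment alterations $21.57: labor services → 0% → $0.00
Jigsaw puzzle (1000 pc) $16.23: toys, buyer-exempt → 0% → $0.00
Wooden train set $91.01: toys, buyer-exempt → 0% → $0.00
Key duplication $8.16: labor services → 0% → $0.00
Pasta (2 lb) $1.73: unprepared groceries → 8.25% → $0.142725
RC car $62.75: toys, buyer-exempt → 0% → $0.00
Unrounded tax sum = $2.17665 → $2.18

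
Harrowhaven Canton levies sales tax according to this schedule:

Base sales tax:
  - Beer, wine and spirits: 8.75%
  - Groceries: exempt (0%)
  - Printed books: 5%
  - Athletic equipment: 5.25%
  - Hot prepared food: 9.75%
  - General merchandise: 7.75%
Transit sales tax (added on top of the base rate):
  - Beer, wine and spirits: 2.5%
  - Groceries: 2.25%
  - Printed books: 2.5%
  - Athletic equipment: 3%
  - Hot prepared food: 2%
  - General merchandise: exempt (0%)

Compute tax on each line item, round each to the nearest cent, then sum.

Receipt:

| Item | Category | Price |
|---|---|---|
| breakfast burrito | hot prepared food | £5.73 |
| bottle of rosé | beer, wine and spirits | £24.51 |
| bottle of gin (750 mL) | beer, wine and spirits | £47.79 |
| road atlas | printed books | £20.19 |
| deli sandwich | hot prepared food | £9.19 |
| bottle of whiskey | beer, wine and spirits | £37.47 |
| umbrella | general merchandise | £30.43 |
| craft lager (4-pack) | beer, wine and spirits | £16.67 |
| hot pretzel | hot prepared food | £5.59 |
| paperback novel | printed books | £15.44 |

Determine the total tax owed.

Breakfast burrito £5.73: hot prepared food → 9.75% + 2% transit = 11.75% → £0.67
Bottle of rosé £24.51: beer, wine and spirits → 8.75% + 2.5% transit = 11.25% → £2.76
Bottle of gin (750 mL) £47.79: beer, wine and spirits → 8.75% + 2.5% transit = 11.25% → £5.38
Road atlas £20.19: printed books → 5% + 2.5% transit = 7.5% → £1.51
Deli sandwich £9.19: hot prepared food → 9.75% + 2% transit = 11.75% → £1.08
Bottle of whiskey £37.47: beer, wine and spirits → 8.75% + 2.5% transit = 11.25% → £4.22
Umbrella £30.43: general merchandise → 7.75% + 0% transit = 7.75% → £2.36
Craft lager (4-pack) £16.67: beer, wine and spirits → 8.75% + 2.5% transit = 11.25% → £1.88
Hot pretzel £5.59: hot prepared food → 9.75% + 2% transit = 11.75% → £0.66
Paperback novel £15.44: printed books → 5% + 2.5% transit = 7.5% → £1.16
Total tax = £0.67 + £2.76 + £5.38 + £1.51 + £1.08 + £4.22 + £2.36 + £1.88 + £0.66 + £1.16 = £21.68

£21.68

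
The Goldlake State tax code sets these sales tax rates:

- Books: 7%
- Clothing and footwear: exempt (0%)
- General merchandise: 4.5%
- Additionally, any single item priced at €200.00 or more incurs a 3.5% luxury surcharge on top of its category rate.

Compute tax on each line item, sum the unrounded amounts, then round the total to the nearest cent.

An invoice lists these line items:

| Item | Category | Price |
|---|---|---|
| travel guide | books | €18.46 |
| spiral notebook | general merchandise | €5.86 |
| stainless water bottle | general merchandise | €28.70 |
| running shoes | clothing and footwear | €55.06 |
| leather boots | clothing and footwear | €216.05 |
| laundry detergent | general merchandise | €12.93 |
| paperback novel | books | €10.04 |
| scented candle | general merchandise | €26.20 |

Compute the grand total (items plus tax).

€386.17

Travel guide €18.46: books → 7% → €1.2922
Spiral notebook €5.86: general merchandise → 4.5% → €0.2637
Stainless water bottle €28.70: general merchandise → 4.5% → €1.2915
Running shoes €55.06: clothing and footwear → 0% → €0.00
Leather boots €216.05: clothing and footwear → 0% + 3.5% surcharge = 3.5% → €7.56175
Laundry detergent €12.93: general merchandise → 4.5% → €0.58185
Paperback novel €10.04: books → 7% → €0.7028
Scented candle €26.20: general merchandise → 4.5% → €1.179
Subtotal = €373.30; unrounded tax = €12.8728 → €12.87; total due = €386.17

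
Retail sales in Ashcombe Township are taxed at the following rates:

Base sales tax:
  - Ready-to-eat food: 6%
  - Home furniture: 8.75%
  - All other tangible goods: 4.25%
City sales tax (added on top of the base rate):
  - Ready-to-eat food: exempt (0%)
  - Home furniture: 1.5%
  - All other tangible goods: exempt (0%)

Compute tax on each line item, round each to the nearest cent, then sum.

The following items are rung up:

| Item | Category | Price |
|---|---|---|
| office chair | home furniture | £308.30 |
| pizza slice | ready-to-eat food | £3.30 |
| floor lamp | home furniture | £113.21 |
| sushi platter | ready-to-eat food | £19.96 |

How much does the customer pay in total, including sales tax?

Office chair £308.30: home furniture → 8.75% + 1.5% city = 10.25% → £31.60
Pizza slice £3.30: ready-to-eat food → 6% + 0% city = 6% → £0.20
Floor lamp £113.21: home furniture → 8.75% + 1.5% city = 10.25% → £11.60
Sushi platter £19.96: ready-to-eat food → 6% + 0% city = 6% → £1.20
Subtotal = £444.77; tax = £44.60; total due = £489.37

£489.37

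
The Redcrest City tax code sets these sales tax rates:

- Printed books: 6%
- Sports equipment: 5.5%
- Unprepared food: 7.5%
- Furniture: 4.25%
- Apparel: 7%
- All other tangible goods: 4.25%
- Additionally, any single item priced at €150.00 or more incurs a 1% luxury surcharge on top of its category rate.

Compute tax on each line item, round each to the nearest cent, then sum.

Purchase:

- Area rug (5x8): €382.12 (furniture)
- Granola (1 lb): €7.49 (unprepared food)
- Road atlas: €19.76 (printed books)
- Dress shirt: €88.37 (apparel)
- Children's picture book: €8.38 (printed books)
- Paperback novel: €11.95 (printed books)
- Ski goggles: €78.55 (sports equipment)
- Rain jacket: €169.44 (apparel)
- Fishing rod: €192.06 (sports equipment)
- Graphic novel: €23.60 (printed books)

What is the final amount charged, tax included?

€1042.72

Area rug (5x8) €382.12: furniture → 4.25% + 1% surcharge = 5.25% → €20.06
Granola (1 lb) €7.49: unprepared food → 7.5% → €0.56
Road atlas €19.76: printed books → 6% → €1.19
Dress shirt €88.37: apparel → 7% → €6.19
Children's picture book €8.38: printed books → 6% → €0.50
Paperback novel €11.95: printed books → 6% → €0.72
Ski goggles €78.55: sports equipment → 5.5% → €4.32
Rain jacket €169.44: apparel → 7% + 1% surcharge = 8% → €13.56
Fishing rod €192.06: sports equipment → 5.5% + 1% surcharge = 6.5% → €12.48
Graphic novel €23.60: printed books → 6% → €1.42
Subtotal = €981.72; tax = €61.00; total due = €1042.72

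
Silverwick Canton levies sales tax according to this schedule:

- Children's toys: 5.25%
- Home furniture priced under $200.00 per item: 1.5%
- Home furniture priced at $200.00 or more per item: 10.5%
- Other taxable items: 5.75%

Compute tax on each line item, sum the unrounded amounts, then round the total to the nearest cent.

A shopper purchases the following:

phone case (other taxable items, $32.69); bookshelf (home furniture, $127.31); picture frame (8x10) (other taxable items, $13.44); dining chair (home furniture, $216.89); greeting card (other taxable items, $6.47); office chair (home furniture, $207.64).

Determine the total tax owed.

Phone case $32.69: other taxable items → 5.75% → $1.879675
Bookshelf $127.31: home furniture, under $200.00 → 1.5% → $1.90965
Picture frame (8x10) $13.44: other taxable items → 5.75% → $0.7728
Dining chair $216.89: home furniture, $200.00 or more → 10.5% → $22.77345
Greeting card $6.47: other taxable items → 5.75% → $0.372025
Office chair $207.64: home furniture, $200.00 or more → 10.5% → $21.8022
Unrounded tax sum = $49.5098 → $49.51

$49.51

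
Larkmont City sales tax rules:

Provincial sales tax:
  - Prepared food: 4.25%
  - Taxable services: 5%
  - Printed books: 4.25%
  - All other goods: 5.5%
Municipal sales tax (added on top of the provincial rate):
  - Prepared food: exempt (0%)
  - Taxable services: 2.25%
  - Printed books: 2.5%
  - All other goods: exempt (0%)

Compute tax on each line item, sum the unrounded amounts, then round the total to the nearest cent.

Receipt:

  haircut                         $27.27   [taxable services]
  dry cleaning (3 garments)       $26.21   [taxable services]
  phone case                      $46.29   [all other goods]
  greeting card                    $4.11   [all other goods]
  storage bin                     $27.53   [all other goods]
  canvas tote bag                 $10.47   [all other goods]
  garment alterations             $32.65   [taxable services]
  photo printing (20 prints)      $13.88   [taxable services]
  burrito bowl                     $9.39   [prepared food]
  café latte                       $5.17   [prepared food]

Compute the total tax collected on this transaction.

Haircut $27.27: taxable services → 5% + 2.25% municipal = 7.25% → $1.977075
Dry cleaning (3 garments) $26.21: taxable services → 5% + 2.25% municipal = 7.25% → $1.900225
Phone case $46.29: all other goods → 5.5% + 0% municipal = 5.5% → $2.54595
Greeting card $4.11: all other goods → 5.5% + 0% municipal = 5.5% → $0.22605
Storage bin $27.53: all other goods → 5.5% + 0% municipal = 5.5% → $1.51415
Canvas tote bag $10.47: all other goods → 5.5% + 0% municipal = 5.5% → $0.57585
Garment alterations $32.65: taxable services → 5% + 2.25% municipal = 7.25% → $2.367125
Photo printing (20 prints) $13.88: taxable services → 5% + 2.25% municipal = 7.25% → $1.0063
Burrito bowl $9.39: prepared food → 4.25% + 0% municipal = 4.25% → $0.399075
Café latte $5.17: prepared food → 4.25% + 0% municipal = 4.25% → $0.219725
Unrounded tax sum = $12.731525 → $12.73

$12.73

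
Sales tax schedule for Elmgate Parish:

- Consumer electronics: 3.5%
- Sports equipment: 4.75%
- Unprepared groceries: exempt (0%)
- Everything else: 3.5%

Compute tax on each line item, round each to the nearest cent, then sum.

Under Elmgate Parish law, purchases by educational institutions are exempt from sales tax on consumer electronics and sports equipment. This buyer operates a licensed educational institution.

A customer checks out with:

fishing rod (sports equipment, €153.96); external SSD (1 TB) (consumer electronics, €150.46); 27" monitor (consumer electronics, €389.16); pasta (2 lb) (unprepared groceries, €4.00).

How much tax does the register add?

€0.00

Fishing rod €153.96: sports equipment, buyer-exempt → 0% → €0.00
External SSD (1 TB) €150.46: consumer electronics, buyer-exempt → 0% → €0.00
27" monitor €389.16: consumer electronics, buyer-exempt → 0% → €0.00
Pasta (2 lb) €4.00: unprepared groceries → 0% → €0.00
Total tax = €0.00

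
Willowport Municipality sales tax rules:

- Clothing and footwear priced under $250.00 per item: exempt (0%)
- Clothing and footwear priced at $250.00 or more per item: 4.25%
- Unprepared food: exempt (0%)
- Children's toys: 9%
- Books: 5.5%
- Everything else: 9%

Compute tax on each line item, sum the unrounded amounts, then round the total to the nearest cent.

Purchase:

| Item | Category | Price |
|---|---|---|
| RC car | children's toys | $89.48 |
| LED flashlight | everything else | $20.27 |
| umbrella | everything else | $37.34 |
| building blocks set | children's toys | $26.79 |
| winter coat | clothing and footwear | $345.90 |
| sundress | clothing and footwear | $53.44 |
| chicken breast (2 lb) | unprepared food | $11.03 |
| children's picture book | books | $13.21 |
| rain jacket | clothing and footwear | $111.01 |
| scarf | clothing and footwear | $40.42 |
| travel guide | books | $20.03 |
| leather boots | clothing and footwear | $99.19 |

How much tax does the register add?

$32.18

RC car $89.48: children's toys → 9% → $8.0532
LED flashlight $20.27: everything else → 9% → $1.8243
Umbrella $37.34: everything else → 9% → $3.3606
Building blocks set $26.79: children's toys → 9% → $2.4111
Winter coat $345.90: clothing and footwear, $250.00 or more → 4.25% → $14.70075
Sundress $53.44: clothing and footwear, under $250.00 → 0% → $0.00
Chicken breast (2 lb) $11.03: unprepared food → 0% → $0.00
Children's picture book $13.21: books → 5.5% → $0.72655
Rain jacket $111.01: clothing and footwear, under $250.00 → 0% → $0.00
Scarf $40.42: clothing and footwear, under $250.00 → 0% → $0.00
Travel guide $20.03: books → 5.5% → $1.10165
Leather boots $99.19: clothing and footwear, under $250.00 → 0% → $0.00
Unrounded tax sum = $32.17815 → $32.18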